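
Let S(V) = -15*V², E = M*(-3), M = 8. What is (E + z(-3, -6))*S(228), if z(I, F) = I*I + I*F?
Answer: -2339280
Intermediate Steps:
z(I, F) = I² + F*I
E = -24 (E = 8*(-3) = -24)
(E + z(-3, -6))*S(228) = (-24 - 3*(-6 - 3))*(-15*228²) = (-24 - 3*(-9))*(-15*51984) = (-24 + 27)*(-779760) = 3*(-779760) = -2339280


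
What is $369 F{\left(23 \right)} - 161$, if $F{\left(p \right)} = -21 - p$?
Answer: $-16397$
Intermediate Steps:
$369 F{\left(23 \right)} - 161 = 369 \left(-21 - 23\right) - 161 = 369 \left(-21 - 23\right) + \left(-181 + 20\right) = 369 \left(-44\right) - 161 = -16236 - 161 = -16397$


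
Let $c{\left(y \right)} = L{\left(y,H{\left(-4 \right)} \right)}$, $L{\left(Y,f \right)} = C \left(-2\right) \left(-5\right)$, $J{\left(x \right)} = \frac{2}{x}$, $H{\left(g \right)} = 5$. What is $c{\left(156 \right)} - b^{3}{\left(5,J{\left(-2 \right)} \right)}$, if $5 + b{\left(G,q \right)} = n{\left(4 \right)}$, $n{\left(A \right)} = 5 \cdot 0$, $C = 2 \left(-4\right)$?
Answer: $45$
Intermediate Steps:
$C = -8$
$n{\left(A \right)} = 0$
$b{\left(G,q \right)} = -5$ ($b{\left(G,q \right)} = -5 + 0 = -5$)
$L{\left(Y,f \right)} = -80$ ($L{\left(Y,f \right)} = \left(-8\right) \left(-2\right) \left(-5\right) = 16 \left(-5\right) = -80$)
$c{\left(y \right)} = -80$
$c{\left(156 \right)} - b^{3}{\left(5,J{\left(-2 \right)} \right)} = -80 - \left(-5\right)^{3} = -80 - -125 = -80 + 125 = 45$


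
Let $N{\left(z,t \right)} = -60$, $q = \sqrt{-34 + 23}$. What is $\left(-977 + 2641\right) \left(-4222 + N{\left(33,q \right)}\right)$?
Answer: $-7125248$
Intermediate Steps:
$q = i \sqrt{11}$ ($q = \sqrt{-11} = i \sqrt{11} \approx 3.3166 i$)
$\left(-977 + 2641\right) \left(-4222 + N{\left(33,q \right)}\right) = \left(-977 + 2641\right) \left(-4222 - 60\right) = 1664 \left(-4282\right) = -7125248$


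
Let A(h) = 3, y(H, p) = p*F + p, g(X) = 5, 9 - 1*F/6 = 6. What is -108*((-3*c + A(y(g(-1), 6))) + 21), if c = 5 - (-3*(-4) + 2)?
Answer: -5508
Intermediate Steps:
F = 18 (F = 54 - 6*6 = 54 - 36 = 18)
y(H, p) = 19*p (y(H, p) = p*18 + p = 18*p + p = 19*p)
c = -9 (c = 5 - (12 + 2) = 5 - 1*14 = 5 - 14 = -9)
-108*((-3*c + A(y(g(-1), 6))) + 21) = -108*((-3*(-9) + 3) + 21) = -108*((27 + 3) + 21) = -108*(30 + 21) = -108*51 = -5508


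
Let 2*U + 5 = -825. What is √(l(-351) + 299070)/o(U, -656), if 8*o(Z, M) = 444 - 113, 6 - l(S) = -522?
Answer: 8*√299598/331 ≈ 13.229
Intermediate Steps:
U = -415 (U = -5/2 + (½)*(-825) = -5/2 - 825/2 = -415)
l(S) = 528 (l(S) = 6 - 1*(-522) = 6 + 522 = 528)
o(Z, M) = 331/8 (o(Z, M) = (444 - 113)/8 = (⅛)*331 = 331/8)
√(l(-351) + 299070)/o(U, -656) = √(528 + 299070)/(331/8) = √299598*(8/331) = 8*√299598/331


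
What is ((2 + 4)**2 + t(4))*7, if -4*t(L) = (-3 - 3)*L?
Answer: 294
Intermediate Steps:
t(L) = 3*L/2 (t(L) = -(-3 - 3)*L/4 = -(-3)*L/2 = 3*L/2)
((2 + 4)**2 + t(4))*7 = ((2 + 4)**2 + (3/2)*4)*7 = (6**2 + 6)*7 = (36 + 6)*7 = 42*7 = 294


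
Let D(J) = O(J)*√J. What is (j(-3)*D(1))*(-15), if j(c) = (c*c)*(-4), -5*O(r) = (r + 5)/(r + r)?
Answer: -324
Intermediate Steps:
O(r) = -(5 + r)/(10*r) (O(r) = -(r + 5)/(5*(r + r)) = -(5 + r)/(5*(2*r)) = -(5 + r)*1/(2*r)/5 = -(5 + r)/(10*r))
D(J) = (-5 - J)/(10*√J) (D(J) = ((-5 - J)/(10*J))*√J = (-5 - J)/(10*√J))
j(c) = -4*c² (j(c) = c²*(-4) = -4*c²)
(j(-3)*D(1))*(-15) = ((-4*(-3)²)*((-5 - 1*1)/(10*√1)))*(-15) = ((-4*9)*((⅒)*1*(-5 - 1)))*(-15) = -18*(-6)/5*(-15) = -36*(-⅗)*(-15) = (108/5)*(-15) = -324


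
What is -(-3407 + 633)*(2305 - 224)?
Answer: 5772694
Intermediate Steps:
-(-3407 + 633)*(2305 - 224) = -(-2774)*2081 = -1*(-5772694) = 5772694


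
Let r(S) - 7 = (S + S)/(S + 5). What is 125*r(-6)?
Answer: 2375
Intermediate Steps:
r(S) = 7 + 2*S/(5 + S) (r(S) = 7 + (S + S)/(S + 5) = 7 + (2*S)/(5 + S) = 7 + 2*S/(5 + S))
125*r(-6) = 125*((35 + 9*(-6))/(5 - 6)) = 125*((35 - 54)/(-1)) = 125*(-1*(-19)) = 125*19 = 2375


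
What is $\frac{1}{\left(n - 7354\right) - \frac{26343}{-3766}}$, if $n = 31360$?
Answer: $\frac{3766}{90432939} \approx 4.1644 \cdot 10^{-5}$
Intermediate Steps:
$\frac{1}{\left(n - 7354\right) - \frac{26343}{-3766}} = \frac{1}{\left(31360 - 7354\right) - \frac{26343}{-3766}} = \frac{1}{24006 - - \frac{26343}{3766}} = \frac{1}{24006 + \frac{26343}{3766}} = \frac{1}{\frac{90432939}{3766}} = \frac{3766}{90432939}$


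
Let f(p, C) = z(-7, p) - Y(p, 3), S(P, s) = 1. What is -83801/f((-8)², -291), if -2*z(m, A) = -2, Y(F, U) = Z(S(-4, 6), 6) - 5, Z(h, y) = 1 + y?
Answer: 83801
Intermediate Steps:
Y(F, U) = 2 (Y(F, U) = (1 + 6) - 5 = 7 - 5 = 2)
z(m, A) = 1 (z(m, A) = -½*(-2) = 1)
f(p, C) = -1 (f(p, C) = 1 - 1*2 = 1 - 2 = -1)
-83801/f((-8)², -291) = -83801/(-1) = -83801*(-1) = 83801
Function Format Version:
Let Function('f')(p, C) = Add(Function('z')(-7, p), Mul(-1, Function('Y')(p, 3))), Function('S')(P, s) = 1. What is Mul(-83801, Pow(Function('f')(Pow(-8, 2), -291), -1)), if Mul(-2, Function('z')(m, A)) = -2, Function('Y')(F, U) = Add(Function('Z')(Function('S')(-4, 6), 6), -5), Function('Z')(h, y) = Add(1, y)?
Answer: 83801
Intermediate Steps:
Function('Y')(F, U) = 2 (Function('Y')(F, U) = Add(Add(1, 6), -5) = Add(7, -5) = 2)
Function('z')(m, A) = 1 (Function('z')(m, A) = Mul(Rational(-1, 2), -2) = 1)
Function('f')(p, C) = -1 (Function('f')(p, C) = Add(1, Mul(-1, 2)) = Add(1, -2) = -1)
Mul(-83801, Pow(Function('f')(Pow(-8, 2), -291), -1)) = Mul(-83801, Pow(-1, -1)) = Mul(-83801, -1) = 83801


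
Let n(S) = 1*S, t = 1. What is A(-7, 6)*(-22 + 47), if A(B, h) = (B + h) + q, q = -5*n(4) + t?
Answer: -500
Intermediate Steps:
n(S) = S
q = -19 (q = -5*4 + 1 = -20 + 1 = -19)
A(B, h) = -19 + B + h (A(B, h) = (B + h) - 19 = -19 + B + h)
A(-7, 6)*(-22 + 47) = (-19 - 7 + 6)*(-22 + 47) = -20*25 = -500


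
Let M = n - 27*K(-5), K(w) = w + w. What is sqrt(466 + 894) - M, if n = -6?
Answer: -264 + 4*sqrt(85) ≈ -227.12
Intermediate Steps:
K(w) = 2*w
M = 264 (M = -6 - 54*(-5) = -6 - 27*(-10) = -6 + 270 = 264)
sqrt(466 + 894) - M = sqrt(466 + 894) - 1*264 = sqrt(1360) - 264 = 4*sqrt(85) - 264 = -264 + 4*sqrt(85)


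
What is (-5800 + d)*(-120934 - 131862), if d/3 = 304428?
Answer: -229408325264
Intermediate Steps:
d = 913284 (d = 3*304428 = 913284)
(-5800 + d)*(-120934 - 131862) = (-5800 + 913284)*(-120934 - 131862) = 907484*(-252796) = -229408325264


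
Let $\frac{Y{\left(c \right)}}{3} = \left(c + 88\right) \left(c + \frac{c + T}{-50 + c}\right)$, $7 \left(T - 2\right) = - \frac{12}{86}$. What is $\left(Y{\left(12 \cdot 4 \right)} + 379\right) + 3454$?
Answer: $\frac{3979541}{301} \approx 13221.0$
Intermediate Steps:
$T = \frac{596}{301}$ ($T = 2 + \frac{\left(-12\right) \frac{1}{86}}{7} = 2 + \frac{1}{7} \left(- \frac{6}{43}\right) = 2 - \frac{6}{301} = \frac{596}{301} \approx 1.9801$)
$Y{\left(c \right)} = 3 \left(88 + c\right) \left(c + \frac{\frac{596}{301} + c}{-50 + c}\right)$ ($Y{\left(c \right)} = 3 \left(c + 88\right) \left(c + \frac{c + \frac{596}{301}}{-50 + c}\right) = 3 \left(88 + c\right) \left(c + \frac{\frac{596}{301} + c}{-50 + c}\right)$)
$\left(Y{\left(12 \cdot 4 \right)} + 379\right) + 3454 = \left(\frac{3 \left(52448 - 1297316 \cdot 12 \cdot 4 + 301 \left(12 \cdot 4\right)^{3} + 11739 \left(12 \cdot 4\right)^{2}\right)}{301 \left(-50 + 12 \cdot 4\right)} + 379\right) + 3454 = \left(\frac{3 \left(52448 - 62271168 + 301 \cdot 48^{3} + 11739 \cdot 48^{2}\right)}{301 \left(-50 + 48\right)} + 379\right) + 3454 = \left(\frac{3 \left(52448 - 62271168 + 301 \cdot 110592 + 11739 \cdot 2304\right)}{301 \left(-2\right)} + 379\right) + 3454 = \left(\frac{3}{301} \left(- \frac{1}{2}\right) \left(52448 - 62271168 + 33288192 + 27046656\right) + 379\right) + 3454 = \left(\frac{3}{301} \left(- \frac{1}{2}\right) \left(-1883872\right) + 379\right) + 3454 = \left(\frac{2825808}{301} + 379\right) + 3454 = \frac{2939887}{301} + 3454 = \frac{3979541}{301}$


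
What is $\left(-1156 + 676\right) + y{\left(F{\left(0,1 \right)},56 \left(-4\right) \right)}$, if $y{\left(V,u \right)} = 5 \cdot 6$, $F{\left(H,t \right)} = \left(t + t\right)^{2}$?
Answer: $-450$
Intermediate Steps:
$F{\left(H,t \right)} = 4 t^{2}$ ($F{\left(H,t \right)} = \left(2 t\right)^{2} = 4 t^{2}$)
$y{\left(V,u \right)} = 30$
$\left(-1156 + 676\right) + y{\left(F{\left(0,1 \right)},56 \left(-4\right) \right)} = \left(-1156 + 676\right) + 30 = -480 + 30 = -450$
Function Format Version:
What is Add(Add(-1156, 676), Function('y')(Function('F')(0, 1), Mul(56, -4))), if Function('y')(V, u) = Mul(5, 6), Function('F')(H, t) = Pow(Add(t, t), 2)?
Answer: -450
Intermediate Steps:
Function('F')(H, t) = Mul(4, Pow(t, 2)) (Function('F')(H, t) = Pow(Mul(2, t), 2) = Mul(4, Pow(t, 2)))
Function('y')(V, u) = 30
Add(Add(-1156, 676), Function('y')(Function('F')(0, 1), Mul(56, -4))) = Add(Add(-1156, 676), 30) = Add(-480, 30) = -450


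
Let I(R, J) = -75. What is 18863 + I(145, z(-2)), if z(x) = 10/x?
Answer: 18788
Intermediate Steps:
18863 + I(145, z(-2)) = 18863 - 75 = 18788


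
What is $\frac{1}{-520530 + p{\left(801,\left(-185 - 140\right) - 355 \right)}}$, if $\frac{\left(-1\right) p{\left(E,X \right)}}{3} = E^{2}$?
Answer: $- \frac{1}{2445333} \approx -4.0894 \cdot 10^{-7}$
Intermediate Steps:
$p{\left(E,X \right)} = - 3 E^{2}$
$\frac{1}{-520530 + p{\left(801,\left(-185 - 140\right) - 355 \right)}} = \frac{1}{-520530 - 3 \cdot 801^{2}} = \frac{1}{-520530 - 1924803} = \frac{1}{-2445333} = - \frac{1}{2445333}$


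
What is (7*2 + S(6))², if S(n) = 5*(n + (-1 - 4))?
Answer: 361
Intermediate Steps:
S(n) = -25 + 5*n (S(n) = 5*(n - 5) = 5*(-5 + n) = -25 + 5*n)
(7*2 + S(6))² = (7*2 + (-25 + 5*6))² = (14 + (-25 + 30))² = (14 + 5)² = 19² = 361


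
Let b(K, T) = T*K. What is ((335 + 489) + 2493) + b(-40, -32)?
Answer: 4597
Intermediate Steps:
b(K, T) = K*T
((335 + 489) + 2493) + b(-40, -32) = ((335 + 489) + 2493) - 40*(-32) = (824 + 2493) + 1280 = 3317 + 1280 = 4597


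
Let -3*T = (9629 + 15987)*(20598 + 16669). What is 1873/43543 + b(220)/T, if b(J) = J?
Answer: 446999002169/10391879546324 ≈ 0.043014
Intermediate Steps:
T = -954631472/3 (T = -(9629 + 15987)*(20598 + 16669)/3 = -25616*37267/3 = -⅓*954631472 = -954631472/3 ≈ -3.1821e+8)
1873/43543 + b(220)/T = 1873/43543 + 220/(-954631472/3) = 1873*(1/43543) + 220*(-3/954631472) = 1873/43543 - 165/238657868 = 446999002169/10391879546324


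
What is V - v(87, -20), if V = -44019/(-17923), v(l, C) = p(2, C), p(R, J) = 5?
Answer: -45596/17923 ≈ -2.5440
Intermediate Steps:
v(l, C) = 5
V = 44019/17923 (V = -44019*(-1/17923) = 44019/17923 ≈ 2.4560)
V - v(87, -20) = 44019/17923 - 1*5 = 44019/17923 - 5 = -45596/17923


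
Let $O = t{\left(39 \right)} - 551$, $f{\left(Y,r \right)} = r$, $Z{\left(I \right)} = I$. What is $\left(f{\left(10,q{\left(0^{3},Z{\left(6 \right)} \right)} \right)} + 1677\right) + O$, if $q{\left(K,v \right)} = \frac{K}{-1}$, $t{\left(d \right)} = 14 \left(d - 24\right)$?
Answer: $1336$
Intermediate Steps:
$t{\left(d \right)} = -336 + 14 d$ ($t{\left(d \right)} = 14 \left(-24 + d\right) = -336 + 14 d$)
$q{\left(K,v \right)} = - K$ ($q{\left(K,v \right)} = K \left(-1\right) = - K$)
$O = -341$ ($O = \left(-336 + 14 \cdot 39\right) - 551 = \left(-336 + 546\right) - 551 = 210 - 551 = -341$)
$\left(f{\left(10,q{\left(0^{3},Z{\left(6 \right)} \right)} \right)} + 1677\right) + O = \left(- 0^{3} + 1677\right) - 341 = \left(\left(-1\right) 0 + 1677\right) - 341 = \left(0 + 1677\right) - 341 = 1677 - 341 = 1336$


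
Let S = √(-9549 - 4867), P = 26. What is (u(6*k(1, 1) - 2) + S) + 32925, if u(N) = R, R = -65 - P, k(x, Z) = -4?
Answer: 32834 + 4*I*√901 ≈ 32834.0 + 120.07*I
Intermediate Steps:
S = 4*I*√901 (S = √(-14416) = 4*I*√901 ≈ 120.07*I)
R = -91 (R = -65 - 1*26 = -65 - 26 = -91)
u(N) = -91
(u(6*k(1, 1) - 2) + S) + 32925 = (-91 + 4*I*√901) + 32925 = 32834 + 4*I*√901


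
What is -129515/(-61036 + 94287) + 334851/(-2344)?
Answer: -11437713761/77940344 ≈ -146.75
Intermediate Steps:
-129515/(-61036 + 94287) + 334851/(-2344) = -129515/33251 + 334851*(-1/2344) = -129515*1/33251 - 334851/2344 = -129515/33251 - 334851/2344 = -11437713761/77940344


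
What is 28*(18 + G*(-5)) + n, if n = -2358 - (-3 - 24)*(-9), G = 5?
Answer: -2797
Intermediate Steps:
n = -2601 (n = -2358 - (-27)*(-9) = -2358 - 1*243 = -2358 - 243 = -2601)
28*(18 + G*(-5)) + n = 28*(18 + 5*(-5)) - 2601 = 28*(18 - 25) - 2601 = 28*(-7) - 2601 = -196 - 2601 = -2797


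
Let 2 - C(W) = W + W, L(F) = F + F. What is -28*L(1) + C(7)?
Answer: -68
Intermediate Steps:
L(F) = 2*F
C(W) = 2 - 2*W (C(W) = 2 - (W + W) = 2 - 2*W)
-28*L(1) + C(7) = -56 + (2 - 2*7) = -28*2 + (2 - 14) = -56 - 12 = -68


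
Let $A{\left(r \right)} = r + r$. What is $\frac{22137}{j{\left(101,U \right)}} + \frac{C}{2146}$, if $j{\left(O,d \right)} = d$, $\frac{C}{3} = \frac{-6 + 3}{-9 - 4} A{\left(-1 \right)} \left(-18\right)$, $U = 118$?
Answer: $\frac{308808129}{1645982} \approx 187.61$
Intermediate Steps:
$A{\left(r \right)} = 2 r$
$C = \frac{324}{13}$ ($C = 3 \frac{-6 + 3}{-9 - 4} \cdot 2 \left(-1\right) \left(-18\right) = 3 - \frac{3}{-13} \left(-2\right) \left(-18\right) = 3 \left(-3\right) \left(- \frac{1}{13}\right) \left(-2\right) \left(-18\right) = 3 \cdot \frac{3}{13} \left(-2\right) \left(-18\right) = 3 \left(\left(- \frac{6}{13}\right) \left(-18\right)\right) = 3 \cdot \frac{108}{13} = \frac{324}{13} \approx 24.923$)
$\frac{22137}{j{\left(101,U \right)}} + \frac{C}{2146} = \frac{22137}{118} + \frac{324}{13 \cdot 2146} = 22137 \cdot \frac{1}{118} + \frac{324}{13} \cdot \frac{1}{2146} = \frac{22137}{118} + \frac{162}{13949} = \frac{308808129}{1645982}$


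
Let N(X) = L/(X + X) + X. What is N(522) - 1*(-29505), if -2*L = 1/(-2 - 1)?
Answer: 188089129/6264 ≈ 30027.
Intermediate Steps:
L = ⅙ (L = -1/(2*(-2 - 1)) = -½/(-3) = -½*(-⅓) = ⅙ ≈ 0.16667)
N(X) = X + 1/(12*X) (N(X) = 1/(6*(X + X)) + X = 1/(6*((2*X))) + X = (1/(2*X))/6 + X = 1/(12*X) + X = X + 1/(12*X))
N(522) - 1*(-29505) = (522 + (1/12)/522) - 1*(-29505) = (522 + (1/12)*(1/522)) + 29505 = (522 + 1/6264) + 29505 = 3269809/6264 + 29505 = 188089129/6264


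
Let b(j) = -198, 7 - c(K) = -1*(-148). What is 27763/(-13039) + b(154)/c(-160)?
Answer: -444287/612833 ≈ -0.72497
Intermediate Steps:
c(K) = -141 (c(K) = 7 - (-1)*(-148) = 7 - 1*148 = 7 - 148 = -141)
27763/(-13039) + b(154)/c(-160) = 27763/(-13039) - 198/(-141) = 27763*(-1/13039) - 198*(-1/141) = -27763/13039 + 66/47 = -444287/612833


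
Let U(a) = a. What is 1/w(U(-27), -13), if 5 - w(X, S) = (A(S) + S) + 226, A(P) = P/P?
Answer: -1/209 ≈ -0.0047847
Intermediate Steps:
A(P) = 1
w(X, S) = -222 - S (w(X, S) = 5 - ((1 + S) + 226) = 5 - (227 + S) = 5 + (-227 - S) = -222 - S)
1/w(U(-27), -13) = 1/(-222 - 1*(-13)) = 1/(-222 + 13) = 1/(-209) = -1/209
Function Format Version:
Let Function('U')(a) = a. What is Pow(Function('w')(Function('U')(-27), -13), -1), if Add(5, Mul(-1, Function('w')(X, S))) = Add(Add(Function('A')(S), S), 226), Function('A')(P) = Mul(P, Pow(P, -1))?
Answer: Rational(-1, 209) ≈ -0.0047847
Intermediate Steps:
Function('A')(P) = 1
Function('w')(X, S) = Add(-222, Mul(-1, S)) (Function('w')(X, S) = Add(5, Mul(-1, Add(Add(1, S), 226))) = Add(5, Mul(-1, Add(227, S))) = Add(5, Add(-227, Mul(-1, S))) = Add(-222, Mul(-1, S)))
Pow(Function('w')(Function('U')(-27), -13), -1) = Pow(Add(-222, Mul(-1, -13)), -1) = Pow(Add(-222, 13), -1) = Pow(-209, -1) = Rational(-1, 209)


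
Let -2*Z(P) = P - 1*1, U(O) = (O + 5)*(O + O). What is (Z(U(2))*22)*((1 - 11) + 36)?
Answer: -7722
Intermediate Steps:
U(O) = 2*O*(5 + O) (U(O) = (5 + O)*(2*O) = 2*O*(5 + O))
Z(P) = ½ - P/2 (Z(P) = -(P - 1*1)/2 = -(P - 1)/2 = -(-1 + P)/2 = ½ - P/2)
(Z(U(2))*22)*((1 - 11) + 36) = ((½ - 2*(5 + 2))*22)*((1 - 11) + 36) = ((½ - 2*7)*22)*(-10 + 36) = ((½ - ½*28)*22)*26 = ((½ - 14)*22)*26 = -27/2*22*26 = -297*26 = -7722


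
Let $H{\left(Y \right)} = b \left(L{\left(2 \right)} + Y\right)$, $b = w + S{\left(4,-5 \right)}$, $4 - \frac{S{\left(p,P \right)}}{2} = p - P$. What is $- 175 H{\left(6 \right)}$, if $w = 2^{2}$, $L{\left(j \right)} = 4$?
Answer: $10500$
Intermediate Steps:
$S{\left(p,P \right)} = 8 - 2 p + 2 P$ ($S{\left(p,P \right)} = 8 - 2 \left(p - P\right) = 8 + \left(- 2 p + 2 P\right) = 8 - 2 p + 2 P$)
$w = 4$
$b = -6$ ($b = 4 + \left(8 - 8 + 2 \left(-5\right)\right) = 4 - 10 = -6$)
$H{\left(Y \right)} = -24 - 6 Y$ ($H{\left(Y \right)} = - 6 \left(4 + Y\right) = -24 - 6 Y$)
$- 175 H{\left(6 \right)} = - 175 \left(-24 - 36\right) = \left(-175\right) \left(-60\right) = 10500$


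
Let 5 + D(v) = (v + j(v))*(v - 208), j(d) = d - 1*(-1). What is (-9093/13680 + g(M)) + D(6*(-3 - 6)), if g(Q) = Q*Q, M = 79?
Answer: 156268169/4560 ≈ 34269.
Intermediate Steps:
j(d) = 1 + d (j(d) = d + 1 = 1 + d)
g(Q) = Q²
D(v) = -5 + (1 + 2*v)*(-208 + v) (D(v) = -5 + (v + (1 + v))*(v - 208) = -5 + (1 + 2*v)*(-208 + v))
(-9093/13680 + g(M)) + D(6*(-3 - 6)) = (-9093/13680 + 79²) + (-213 - 2490*(-3 - 6) + 2*(6*(-3 - 6))²) = (-9093*1/13680 + 6241) + (-213 - 2490*(-9) + 2*(6*(-9))²) = (-3031/4560 + 6241) + (-213 - 415*(-54) + 2*(-54)²) = 28455929/4560 + (-213 + 22410 + 2*2916) = 28455929/4560 + (-213 + 22410 + 5832) = 28455929/4560 + 28029 = 156268169/4560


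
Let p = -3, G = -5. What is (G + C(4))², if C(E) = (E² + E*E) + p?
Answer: 576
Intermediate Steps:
C(E) = -3 + 2*E² (C(E) = (E² + E*E) - 3 = (E² + E²) - 3 = 2*E² - 3 = -3 + 2*E²)
(G + C(4))² = (-5 + (-3 + 2*4²))² = (-5 + (-3 + 2*16))² = (-5 + (-3 + 32))² = (-5 + 29)² = 24² = 576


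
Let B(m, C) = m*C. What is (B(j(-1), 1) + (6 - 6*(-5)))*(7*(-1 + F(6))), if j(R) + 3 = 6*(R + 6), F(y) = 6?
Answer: 2205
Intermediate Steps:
j(R) = 33 + 6*R (j(R) = -3 + 6*(R + 6) = -3 + 6*(6 + R) = -3 + (36 + 6*R) = 33 + 6*R)
B(m, C) = C*m
(B(j(-1), 1) + (6 - 6*(-5)))*(7*(-1 + F(6))) = (1*(33 + 6*(-1)) + (6 - 6*(-5)))*(7*(-1 + 6)) = (1*(33 - 6) + (6 + 30))*(7*5) = (1*27 + 36)*35 = (27 + 36)*35 = 63*35 = 2205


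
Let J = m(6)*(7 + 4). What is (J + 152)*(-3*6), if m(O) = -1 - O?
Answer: -1350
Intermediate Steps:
J = -77 (J = (-1 - 1*6)*(7 + 4) = (-1 - 6)*11 = -7*11 = -77)
(J + 152)*(-3*6) = (-77 + 152)*(-3*6) = 75*(-18) = -1350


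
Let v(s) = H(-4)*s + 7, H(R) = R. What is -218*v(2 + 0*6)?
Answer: 218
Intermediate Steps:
v(s) = 7 - 4*s (v(s) = -4*s + 7 = 7 - 4*s)
-218*v(2 + 0*6) = -218*(7 - 4*(2 + 0*6)) = -218*(7 - 4*(2 + 0)) = -218*(7 - 4*2) = -218*(7 - 8) = -218*(-1) = 218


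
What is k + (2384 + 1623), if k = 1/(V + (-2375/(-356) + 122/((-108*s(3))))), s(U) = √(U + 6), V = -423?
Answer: 48148527941/12016111 ≈ 4007.0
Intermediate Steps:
s(U) = √(6 + U)
k = -28836/12016111 (k = 1/(-423 + (-2375/(-356) + 122/((-108*√(6 + 3))))) = 1/(-423 + (-2375*(-1/356) + 122/((-108*√9)))) = 1/(-423 + (2375/356 + 122/((-108*3)))) = 1/(-423 + (2375/356 + 122/(-324))) = 1/(-423 + (2375/356 + 122*(-1/324))) = 1/(-423 + (2375/356 - 61/162)) = 1/(-423 + 181517/28836) = 1/(-12016111/28836) = -28836/12016111 ≈ -0.0023998)
k + (2384 + 1623) = -28836/12016111 + (2384 + 1623) = -28836/12016111 + 4007 = 48148527941/12016111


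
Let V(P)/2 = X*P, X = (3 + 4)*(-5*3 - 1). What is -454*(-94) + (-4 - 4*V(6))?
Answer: 48048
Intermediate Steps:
X = -112 (X = 7*(-15 - 1) = 7*(-16) = -112)
V(P) = -224*P (V(P) = 2*(-112*P) = -224*P)
-454*(-94) + (-4 - 4*V(6)) = -454*(-94) + (-4 - (-896)*6) = 42676 + (-4 - 4*(-1344)) = 42676 + (-4 + 5376) = 42676 + 5372 = 48048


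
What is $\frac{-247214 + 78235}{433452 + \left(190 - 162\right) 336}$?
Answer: $- \frac{168979}{442860} \approx -0.38156$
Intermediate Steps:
$\frac{-247214 + 78235}{433452 + \left(190 - 162\right) 336} = - \frac{168979}{433452 + 28 \cdot 336} = - \frac{168979}{433452 + 9408} = - \frac{168979}{442860}$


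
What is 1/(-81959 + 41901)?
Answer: -1/40058 ≈ -2.4964e-5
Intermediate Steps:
1/(-81959 + 41901) = 1/(-40058) = -1/40058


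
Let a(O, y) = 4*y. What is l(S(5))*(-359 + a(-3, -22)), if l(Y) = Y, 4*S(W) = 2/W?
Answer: -447/10 ≈ -44.700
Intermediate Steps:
S(W) = 1/(2*W) (S(W) = (2/W)/4 = 1/(2*W))
l(S(5))*(-359 + a(-3, -22)) = ((½)/5)*(-359 + 4*(-22)) = ((½)*(⅕))*(-359 - 88) = (⅒)*(-447) = -447/10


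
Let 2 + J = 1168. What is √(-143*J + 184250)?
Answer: 2*√4378 ≈ 132.33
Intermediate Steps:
J = 1166 (J = -2 + 1168 = 1166)
√(-143*J + 184250) = √(-143*1166 + 184250) = √(-166738 + 184250) = √17512 = 2*√4378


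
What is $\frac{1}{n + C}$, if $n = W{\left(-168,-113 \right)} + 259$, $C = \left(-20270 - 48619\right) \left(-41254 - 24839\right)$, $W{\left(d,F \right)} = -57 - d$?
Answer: $\frac{1}{4553081047} \approx 2.1963 \cdot 10^{-10}$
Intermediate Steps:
$C = 4553080677$ ($C = \left(-68889\right) \left(-66093\right) = 4553080677$)
$n = 370$ ($n = \left(-57 - -168\right) + 259 = \left(-57 + 168\right) + 259 = 111 + 259 = 370$)
$\frac{1}{n + C} = \frac{1}{370 + 4553080677} = \frac{1}{4553081047}$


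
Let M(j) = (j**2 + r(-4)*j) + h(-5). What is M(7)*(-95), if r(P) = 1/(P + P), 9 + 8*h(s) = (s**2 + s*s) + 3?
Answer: -40755/8 ≈ -5094.4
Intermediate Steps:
h(s) = -3/4 + s**2/4 (h(s) = -9/8 + ((s**2 + s*s) + 3)/8 = -9/8 + ((s**2 + s**2) + 3)/8 = -9/8 + (2*s**2 + 3)/8 = -9/8 + (3 + 2*s**2)/8 = -9/8 + (3/8 + s**2/4) = -3/4 + s**2/4)
r(P) = 1/(2*P)
M(j) = 11/2 + j**2 - j/8 (M(j) = (j**2 + ((1/2)/(-4))*j) + (-3/4 + (1/4)*(-5)**2) = (j**2 + ((1/2)*(-1/4))*j) + (-3/4 + (1/4)*25) = (j**2 - j/8) + (-3/4 + 25/4) = (j**2 - j/8) + 11/2 = 11/2 + j**2 - j/8)
M(7)*(-95) = (11/2 + 7**2 - 1/8*7)*(-95) = (11/2 + 49 - 7/8)*(-95) = (429/8)*(-95) = -40755/8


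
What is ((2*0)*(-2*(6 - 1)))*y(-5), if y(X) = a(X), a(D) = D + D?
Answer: 0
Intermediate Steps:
a(D) = 2*D
y(X) = 2*X
((2*0)*(-2*(6 - 1)))*y(-5) = ((2*0)*(-2*(6 - 1)))*(2*(-5)) = (0*(-2*5))*(-10) = (0*(-10))*(-10) = 0*(-10) = 0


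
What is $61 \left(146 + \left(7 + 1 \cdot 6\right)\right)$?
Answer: $9699$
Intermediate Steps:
$61 \left(146 + \left(7 + 1 \cdot 6\right)\right) = 61 \left(146 + \left(7 + 6\right)\right) = 61 \left(146 + 13\right) = 61 \cdot 159 = 9699$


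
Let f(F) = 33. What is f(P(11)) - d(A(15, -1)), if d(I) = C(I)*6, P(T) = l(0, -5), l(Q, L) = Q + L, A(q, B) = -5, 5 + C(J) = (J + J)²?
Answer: -537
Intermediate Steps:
C(J) = -5 + 4*J² (C(J) = -5 + (J + J)² = -5 + (2*J)² = -5 + 4*J²)
l(Q, L) = L + Q
P(T) = -5 (P(T) = -5 + 0 = -5)
d(I) = -30 + 24*I² (d(I) = (-5 + 4*I²)*6 = -30 + 24*I²)
f(P(11)) - d(A(15, -1)) = 33 - (-30 + 24*(-5)²) = 33 - (-30 + 24*25) = 33 - (-30 + 600) = 33 - 1*570 = 33 - 570 = -537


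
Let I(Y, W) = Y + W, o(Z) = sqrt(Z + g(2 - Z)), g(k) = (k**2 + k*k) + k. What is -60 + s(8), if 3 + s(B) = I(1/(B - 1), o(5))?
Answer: -440/7 + 2*sqrt(5) ≈ -58.385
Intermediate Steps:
g(k) = k + 2*k**2 (g(k) = (k**2 + k**2) + k = 2*k**2 + k = k + 2*k**2)
o(Z) = sqrt(Z + (2 - Z)*(5 - 2*Z)) (o(Z) = sqrt(Z + (2 - Z)*(1 + 2*(2 - Z))) = sqrt(Z + (2 - Z)*(1 + (4 - 2*Z))) = sqrt(Z + (2 - Z)*(5 - 2*Z)))
I(Y, W) = W + Y
s(B) = -3 + 1/(-1 + B) + 2*sqrt(5) (s(B) = -3 + (sqrt(5 + (-5 + 2*5)*(-2 + 5)) + 1/(B - 1)) = -3 + (sqrt(5 + (-5 + 10)*3) + 1/(-1 + B)) = -3 + (sqrt(5 + 5*3) + 1/(-1 + B)) = -3 + (sqrt(5 + 15) + 1/(-1 + B)) = -3 + (sqrt(20) + 1/(-1 + B)) = -3 + (2*sqrt(5) + 1/(-1 + B)) = -3 + (1/(-1 + B) + 2*sqrt(5)) = -3 + 1/(-1 + B) + 2*sqrt(5))
-60 + s(8) = -60 + (1 + (-1 + 8)*(-3 + 2*sqrt(5)))/(-1 + 8) = -60 + (1 + 7*(-3 + 2*sqrt(5)))/7 = -60 + (1 + (-21 + 14*sqrt(5)))/7 = -60 + (-20 + 14*sqrt(5))/7 = -60 + (-20/7 + 2*sqrt(5)) = -440/7 + 2*sqrt(5)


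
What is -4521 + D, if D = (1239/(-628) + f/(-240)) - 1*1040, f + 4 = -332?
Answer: -17463339/3140 ≈ -5561.6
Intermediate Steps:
f = -336 (f = -4 - 332 = -336)
D = -3267399/3140 (D = (1239/(-628) - 336/(-240)) - 1*1040 = (1239*(-1/628) - 336*(-1/240)) - 1040 = (-1239/628 + 7/5) - 1040 = -1799/3140 - 1040 = -3267399/3140 ≈ -1040.6)
-4521 + D = -4521 - 3267399/3140 = -17463339/3140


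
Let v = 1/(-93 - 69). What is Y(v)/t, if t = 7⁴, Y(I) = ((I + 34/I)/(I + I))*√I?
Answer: 127471*I*√2/12348 ≈ 14.599*I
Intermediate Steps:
v = -1/162 (v = 1/(-162) = -1/162 ≈ -0.0061728)
Y(I) = (I + 34/I)/(2*√I) (Y(I) = ((I + 34/I)/((2*I)))*√I = ((I + 34/I)*(1/(2*I)))*√I = ((I + 34/I)/(2*I))*√I = (I + 34/I)/(2*√I))
t = 2401
Y(v)/t = ((34 + (-1/162)²)/(2*(-1/162)^(3/2)))/2401 = ((1458*I*√2)*(34 + 1/26244)/2)*(1/2401) = ((½)*(1458*I*√2)*(892297/26244))*(1/2401) = (892297*I*√2/36)*(1/2401) = 127471*I*√2/12348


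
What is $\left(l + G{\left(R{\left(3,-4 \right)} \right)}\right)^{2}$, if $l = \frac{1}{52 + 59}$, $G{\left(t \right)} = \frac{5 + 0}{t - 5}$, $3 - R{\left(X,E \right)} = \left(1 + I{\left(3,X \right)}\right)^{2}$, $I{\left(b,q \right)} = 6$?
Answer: $\frac{3136}{395641} \approx 0.0079264$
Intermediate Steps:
$R{\left(X,E \right)} = -46$ ($R{\left(X,E \right)} = 3 - \left(1 + 6\right)^{2} = 3 - 7^{2} = 3 - 49 = -46$)
$G{\left(t \right)} = \frac{5}{-5 + t}$
$l = \frac{1}{111} \approx 0.009009$
$\left(l + G{\left(R{\left(3,-4 \right)} \right)}\right)^{2} = \left(\frac{1}{111} + \frac{5}{-5 - 46}\right)^{2} = \left(\frac{1}{111} + \frac{5}{-51}\right)^{2} = \left(\frac{1}{111} + 5 \left(- \frac{1}{51}\right)\right)^{2} = \left(\frac{1}{111} - \frac{5}{51}\right)^{2} = \left(- \frac{56}{629}\right)^{2} = \frac{3136}{395641}$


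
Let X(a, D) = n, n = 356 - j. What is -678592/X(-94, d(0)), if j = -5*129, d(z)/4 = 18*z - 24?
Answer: -678592/1001 ≈ -677.91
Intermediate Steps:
d(z) = -96 + 72*z (d(z) = 4*(18*z - 24) = 4*(-24 + 18*z) = -96 + 72*z)
j = -645
n = 1001 (n = 356 - 1*(-645) = 356 + 645 = 1001)
X(a, D) = 1001
-678592/X(-94, d(0)) = -678592/1001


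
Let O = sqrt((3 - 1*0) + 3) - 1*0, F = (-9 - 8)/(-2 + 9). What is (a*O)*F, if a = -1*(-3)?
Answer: -51*sqrt(6)/7 ≈ -17.846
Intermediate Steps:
a = 3
F = -17/7 ≈ -2.4286
O = sqrt(6) (O = sqrt((3 + 0) + 3) + 0 = sqrt(3 + 3) + 0 = sqrt(6) + 0 = sqrt(6) ≈ 2.4495)
(a*O)*F = (3*sqrt(6))*(-17/7) = -51*sqrt(6)/7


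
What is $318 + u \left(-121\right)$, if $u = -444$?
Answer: $54042$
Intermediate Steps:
$318 + u \left(-121\right) = 318 - -53724 = 318 + 53724 = 54042$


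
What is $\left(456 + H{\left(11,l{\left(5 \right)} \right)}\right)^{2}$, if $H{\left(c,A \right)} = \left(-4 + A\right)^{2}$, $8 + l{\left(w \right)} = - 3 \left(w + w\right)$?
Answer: $4928400$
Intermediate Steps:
$l{\left(w \right)} = -8 - 6 w$ ($l{\left(w \right)} = -8 - 3 \left(w + w\right) = -8 - 3 \cdot 2 w = -8 - 6 w$)
$\left(456 + H{\left(11,l{\left(5 \right)} \right)}\right)^{2} = \left(456 + \left(-4 - 38\right)^{2}\right)^{2} = \left(456 + \left(-42\right)^{2}\right)^{2} = \left(456 + 1764\right)^{2} = 2220^{2} = 4928400$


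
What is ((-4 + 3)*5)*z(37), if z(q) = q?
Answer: -185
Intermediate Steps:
((-4 + 3)*5)*z(37) = ((-4 + 3)*5)*37 = -1*5*37 = -5*37 = -185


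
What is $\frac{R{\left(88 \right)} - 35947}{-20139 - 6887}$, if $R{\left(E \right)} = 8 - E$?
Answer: $\frac{36027}{27026} \approx 1.333$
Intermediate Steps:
$\frac{R{\left(88 \right)} - 35947}{-20139 - 6887} = \frac{\left(8 - 88\right) - 35947}{-20139 - 6887} = \frac{\left(8 - 88\right) - 35947}{-27026} = \left(-80 - 35947\right) \left(- \frac{1}{27026}\right) = \left(-36027\right) \left(- \frac{1}{27026}\right) = \frac{36027}{27026}$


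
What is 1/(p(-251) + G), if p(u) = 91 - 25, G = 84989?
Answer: 1/85055 ≈ 1.1757e-5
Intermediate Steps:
p(u) = 66
1/(p(-251) + G) = 1/(66 + 84989) = 1/85055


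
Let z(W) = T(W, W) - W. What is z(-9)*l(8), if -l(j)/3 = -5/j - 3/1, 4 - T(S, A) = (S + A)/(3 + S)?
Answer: 435/4 ≈ 108.75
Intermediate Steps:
T(S, A) = 4 - (A + S)/(3 + S) (T(S, A) = 4 - (S + A)/(3 + S) = 4 - (A + S)/(3 + S))
l(j) = 9 + 15/j (l(j) = -3*(-5/j - 3/1) = -3*(-5/j - 3*1) = -3*(-5/j - 3) = -3*(-3 - 5/j) = 9 + 15/j)
z(W) = -W + (12 + 2*W)/(3 + W) (z(W) = (12 - W + 3*W)/(3 + W) - W = (12 + 2*W)/(3 + W) - W = -W + (12 + 2*W)/(3 + W))
z(-9)*l(8) = ((12 - 1*(-9) - 1*(-9)**2)/(3 - 9))*(9 + 15/8) = ((12 + 9 - 1*81)/(-6))*(9 + 15*(1/8)) = (-(12 + 9 - 81)/6)*(9 + 15/8) = -1/6*(-60)*(87/8) = 10*(87/8) = 435/4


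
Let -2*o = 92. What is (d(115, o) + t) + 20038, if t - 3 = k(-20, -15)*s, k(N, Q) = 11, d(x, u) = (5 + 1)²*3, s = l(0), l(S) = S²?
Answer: 20149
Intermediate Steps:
o = -46 (o = -½*92 = -46)
s = 0 (s = 0² = 0)
d(x, u) = 108 (d(x, u) = 6²*3 = 36*3 = 108)
t = 3 (t = 3 + 11*0 = 3 + 0 = 3)
(d(115, o) + t) + 20038 = (108 + 3) + 20038 = 111 + 20038 = 20149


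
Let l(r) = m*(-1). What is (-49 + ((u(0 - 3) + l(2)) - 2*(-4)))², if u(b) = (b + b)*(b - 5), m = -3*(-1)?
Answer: 16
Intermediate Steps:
m = 3
l(r) = -3 (l(r) = 3*(-1) = -3)
u(b) = 2*b*(-5 + b) (u(b) = (2*b)*(-5 + b) = 2*b*(-5 + b))
(-49 + ((u(0 - 3) + l(2)) - 2*(-4)))² = (-49 + ((2*(0 - 3)*(-5 + (0 - 3)) - 3) - 2*(-4)))² = (-49 + ((2*(-3)*(-5 - 3) - 3) + 8))² = (-49 + ((2*(-3)*(-8) - 3) + 8))² = (-49 + ((48 - 3) + 8))² = (-49 + (45 + 8))² = (-49 + 53)² = 4² = 16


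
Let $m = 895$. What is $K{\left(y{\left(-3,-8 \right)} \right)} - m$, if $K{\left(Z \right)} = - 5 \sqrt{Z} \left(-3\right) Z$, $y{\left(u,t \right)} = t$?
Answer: $-895 - 240 i \sqrt{2} \approx -895.0 - 339.41 i$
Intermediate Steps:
$K{\left(Z \right)} = 15 Z^{\frac{3}{2}}$ ($K{\left(Z \right)} = 15 \sqrt{Z} Z = 15 Z^{\frac{3}{2}}$)
$K{\left(y{\left(-3,-8 \right)} \right)} - m = 15 \left(-8\right)^{\frac{3}{2}} - 895 = 15 \left(- 16 i \sqrt{2}\right) - 895 = - 240 i \sqrt{2} - 895 = -895 - 240 i \sqrt{2}$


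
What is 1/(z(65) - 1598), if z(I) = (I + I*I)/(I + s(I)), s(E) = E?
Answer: -1/1565 ≈ -0.00063898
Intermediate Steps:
z(I) = (I + I²)/(2*I) (z(I) = (I + I*I)/(I + I) = (I + I²)/((2*I)) = (I + I²)*(1/(2*I)) = (I + I²)/(2*I))
1/(z(65) - 1598) = 1/((½ + (½)*65) - 1598) = 1/((½ + 65/2) - 1598) = 1/(33 - 1598) = 1/(-1565) = -1/1565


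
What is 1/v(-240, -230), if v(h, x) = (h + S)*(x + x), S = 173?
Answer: 1/30820 ≈ 3.2446e-5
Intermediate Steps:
v(h, x) = 2*x*(173 + h) (v(h, x) = (h + 173)*(x + x) = (173 + h)*(2*x) = 2*x*(173 + h))
1/v(-240, -230) = 1/(2*(-230)*(173 - 240)) = 1/(2*(-230)*(-67)) = 1/30820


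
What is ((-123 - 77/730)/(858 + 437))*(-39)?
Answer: 3504813/945350 ≈ 3.7074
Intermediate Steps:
((-123 - 77/730)/(858 + 437))*(-39) = ((-123 - 77*1/730)/1295)*(-39) = ((-123 - 77/730)*(1/1295))*(-39) = -89867/730*1/1295*(-39) = -89867/945350*(-39) = 3504813/945350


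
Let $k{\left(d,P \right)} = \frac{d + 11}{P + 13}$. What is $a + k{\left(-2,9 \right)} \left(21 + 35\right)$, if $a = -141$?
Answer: $- \frac{1299}{11} \approx -118.09$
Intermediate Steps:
$k{\left(d,P \right)} = \frac{11 + d}{13 + P}$
$a + k{\left(-2,9 \right)} \left(21 + 35\right) = -141 + \frac{11 - 2}{13 + 9} \left(21 + 35\right) = -141 + \frac{1}{22} \cdot 9 \cdot 56 = -141 + \frac{9}{22} \cdot 56 = -141 + \frac{252}{11} = - \frac{1299}{11}$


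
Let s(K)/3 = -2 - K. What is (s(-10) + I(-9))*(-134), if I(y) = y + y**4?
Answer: -881184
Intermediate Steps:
s(K) = -6 - 3*K (s(K) = 3*(-2 - K) = -6 - 3*K)
(s(-10) + I(-9))*(-134) = ((-6 - 3*(-10)) + (-9 + (-9)**4))*(-134) = ((-6 + 30) + (-9 + 6561))*(-134) = (24 + 6552)*(-134) = 6576*(-134) = -881184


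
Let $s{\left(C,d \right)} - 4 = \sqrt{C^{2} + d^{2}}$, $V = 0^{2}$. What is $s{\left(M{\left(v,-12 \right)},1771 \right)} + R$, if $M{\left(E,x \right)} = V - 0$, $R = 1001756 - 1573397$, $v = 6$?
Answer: $-569866$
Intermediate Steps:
$V = 0$
$R = -571641$ ($R = 1001756 - 1573397 = -571641$)
$M{\left(E,x \right)} = 0$ ($M{\left(E,x \right)} = 0 - 0 = 0 + 0 = 0$)
$s{\left(C,d \right)} = 4 + \sqrt{C^{2} + d^{2}}$
$s{\left(M{\left(v,-12 \right)},1771 \right)} + R = \left(4 + \sqrt{0^{2} + 1771^{2}}\right) - 571641 = \left(4 + \sqrt{0 + 3136441}\right) - 571641 = \left(4 + \sqrt{3136441}\right) - 571641 = \left(4 + 1771\right) - 571641 = 1775 - 571641 = -569866$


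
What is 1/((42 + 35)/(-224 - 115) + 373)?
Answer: 339/126370 ≈ 0.0026826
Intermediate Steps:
1/((42 + 35)/(-224 - 115) + 373) = 1/(77/(-339) + 373) = 1/(77*(-1/339) + 373) = 1/(-77/339 + 373) = 1/(126370/339) = 339/126370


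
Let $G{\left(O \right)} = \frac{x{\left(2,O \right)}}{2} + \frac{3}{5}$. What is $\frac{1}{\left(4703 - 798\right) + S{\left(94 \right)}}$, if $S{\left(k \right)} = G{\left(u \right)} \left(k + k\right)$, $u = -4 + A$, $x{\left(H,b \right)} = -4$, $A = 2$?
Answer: $\frac{5}{18209} \approx 0.00027459$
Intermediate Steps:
$u = -2$ ($u = -4 + 2 = -2$)
$G{\left(O \right)} = - \frac{7}{5}$ ($G{\left(O \right)} = - \frac{4}{2} + \frac{3}{5} = \left(-4\right) \frac{1}{2} + 3 \cdot \frac{1}{5} = -2 + \frac{3}{5} = - \frac{7}{5}$)
$S{\left(k \right)} = - \frac{14 k}{5}$ ($S{\left(k \right)} = - \frac{7 \left(k + k\right)}{5} = - \frac{7 \cdot 2 k}{5} = - \frac{14 k}{5}$)
$\frac{1}{\left(4703 - 798\right) + S{\left(94 \right)}} = \frac{1}{\left(4703 - 798\right) - \frac{1316}{5}} = \frac{1}{3905 - \frac{1316}{5}} = \frac{1}{\frac{18209}{5}} = \frac{5}{18209}$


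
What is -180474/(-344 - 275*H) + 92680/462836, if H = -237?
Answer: -19380331796/7501530179 ≈ -2.5835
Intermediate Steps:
-180474/(-344 - 275*H) + 92680/462836 = -180474/(-344 - 275*(-237)) + 92680/462836 = -180474/(-344 + 65175) + 92680*(1/462836) = -180474/64831 + 23170/115709 = -19380331796/7501530179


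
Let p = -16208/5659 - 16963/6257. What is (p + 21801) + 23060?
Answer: 1588257165470/35408363 ≈ 44855.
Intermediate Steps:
p = -197407073/35408363 (p = -16208*1/5659 - 16963*1/6257 = -16208/5659 - 16963/6257 = -197407073/35408363 ≈ -5.5752)
(p + 21801) + 23060 = (-197407073/35408363 + 21801) + 23060 = 771740314690/35408363 + 23060 = 1588257165470/35408363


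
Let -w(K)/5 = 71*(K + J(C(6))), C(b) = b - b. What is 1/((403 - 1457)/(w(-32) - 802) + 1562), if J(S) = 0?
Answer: 5279/8245271 ≈ 0.00064025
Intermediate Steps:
C(b) = 0
w(K) = -355*K (w(K) = -355*(K + 0) = -355*K)
1/((403 - 1457)/(w(-32) - 802) + 1562) = 1/((403 - 1457)/(-355*(-32) - 802) + 1562) = 1/(-1054/(11360 - 802) + 1562) = 1/(-1054/10558 + 1562) = 1/(-1054*1/10558 + 1562) = 1/(-527/5279 + 1562) = 1/(8245271/5279) = 5279/8245271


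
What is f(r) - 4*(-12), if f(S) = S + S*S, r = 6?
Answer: 90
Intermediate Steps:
f(S) = S + S²
f(r) - 4*(-12) = 6*(1 + 6) - 4*(-12) = 6*7 + 48 = 42 + 48 = 90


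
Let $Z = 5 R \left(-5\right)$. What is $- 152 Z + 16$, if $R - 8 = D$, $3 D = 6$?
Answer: $38016$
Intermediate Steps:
$D = 2$ ($D = \frac{1}{3} \cdot 6 = 2$)
$R = 10$ ($R = 8 + 2 = 10$)
$Z = -250$ ($Z = 5 \cdot 10 \left(-5\right) = 50 \left(-5\right) = -250$)
$- 152 Z + 16 = \left(-152\right) \left(-250\right) + 16 = 38000 + 16 = 38016$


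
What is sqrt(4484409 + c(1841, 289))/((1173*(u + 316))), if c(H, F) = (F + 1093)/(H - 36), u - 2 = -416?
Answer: -sqrt(40471798135)/10920630 ≈ -0.018422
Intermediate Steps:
u = -414 (u = 2 - 416 = -414)
c(H, F) = (1093 + F)/(-36 + H)
sqrt(4484409 + c(1841, 289))/((1173*(u + 316))) = sqrt(4484409 + (1093 + 289)/(-36 + 1841))/((1173*(-414 + 316))) = sqrt(4484409 + 1382/1805)/((1173*(-98))) = sqrt(4484409 + (1/1805)*1382)/(-114954) = sqrt(4484409 + 1382/1805)*(-1/114954) = sqrt(8094359627/1805)*(-1/114954) = (sqrt(40471798135)/95)*(-1/114954) = -sqrt(40471798135)/10920630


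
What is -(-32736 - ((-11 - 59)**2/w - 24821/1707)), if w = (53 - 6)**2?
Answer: 123393232279/3770763 ≈ 32724.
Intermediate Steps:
w = 2209 (w = 47**2 = 2209)
-(-32736 - ((-11 - 59)**2/w - 24821/1707)) = -(-32736 - ((-11 - 59)**2/2209 - 24821/1707)) = -(-32736 - ((-70)**2*(1/2209) - 24821*1/1707)) = -(-32736 - (4900*(1/2209) - 24821/1707)) = -(-32736 - (4900/2209 - 24821/1707)) = -(-32736 - 1*(-46465289/3770763)) = -(-32736 + 46465289/3770763) = -1*(-123393232279/3770763) = 123393232279/3770763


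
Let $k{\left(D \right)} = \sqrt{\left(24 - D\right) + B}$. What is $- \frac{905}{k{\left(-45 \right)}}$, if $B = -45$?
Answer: $- \frac{905 \sqrt{6}}{12} \approx -184.73$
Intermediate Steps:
$k{\left(D \right)} = \sqrt{-21 - D}$ ($k{\left(D \right)} = \sqrt{\left(24 - D\right) - 45} = \sqrt{-21 - D}$)
$- \frac{905}{k{\left(-45 \right)}} = - \frac{905}{\sqrt{-21 - -45}} = - \frac{905}{\sqrt{-21 + 45}} = - \frac{905}{\sqrt{24}} = - \frac{905}{2 \sqrt{6}} = - 905 \frac{\sqrt{6}}{12} = - \frac{905 \sqrt{6}}{12}$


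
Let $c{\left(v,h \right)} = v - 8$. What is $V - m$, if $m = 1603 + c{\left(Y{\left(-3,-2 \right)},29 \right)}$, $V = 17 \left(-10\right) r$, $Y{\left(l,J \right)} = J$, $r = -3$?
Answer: $-1083$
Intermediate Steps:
$c{\left(v,h \right)} = -8 + v$
$V = 510$ ($V = 17 \left(-10\right) \left(-3\right) = \left(-170\right) \left(-3\right) = 510$)
$m = 1593$ ($m = 1603 - 10 = 1593$)
$V - m = 510 - 1593 = -1083$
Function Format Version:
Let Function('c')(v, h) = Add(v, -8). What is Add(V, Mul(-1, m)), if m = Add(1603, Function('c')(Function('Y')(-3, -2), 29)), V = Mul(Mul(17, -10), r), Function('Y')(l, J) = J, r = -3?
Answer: -1083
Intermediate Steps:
Function('c')(v, h) = Add(-8, v)
V = 510 (V = Mul(Mul(17, -10), -3) = Mul(-170, -3) = 510)
m = 1593 (m = Add(1603, Add(-8, -2)) = Add(1603, -10) = 1593)
Add(V, Mul(-1, m)) = Add(510, Mul(-1, 1593)) = Add(510, -1593) = -1083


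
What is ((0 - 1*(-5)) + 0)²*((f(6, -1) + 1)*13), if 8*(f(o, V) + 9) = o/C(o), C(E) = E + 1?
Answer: -71825/28 ≈ -2565.2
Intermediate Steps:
C(E) = 1 + E
f(o, V) = -9 + o/(8*(1 + o)) (f(o, V) = -9 + (o/(1 + o))/8 = -9 + o/(8*(1 + o)))
((0 - 1*(-5)) + 0)²*((f(6, -1) + 1)*13) = ((0 - 1*(-5)) + 0)²*(((-72 - 71*6)/(8*(1 + 6)) + 1)*13) = ((0 + 5) + 0)²*(((⅛)*(-72 - 426)/7 + 1)*13) = (5 + 0)²*(((⅛)*(⅐)*(-498) + 1)*13) = 5²*((-249/28 + 1)*13) = 25*(-221/28*13) = 25*(-2873/28) = -71825/28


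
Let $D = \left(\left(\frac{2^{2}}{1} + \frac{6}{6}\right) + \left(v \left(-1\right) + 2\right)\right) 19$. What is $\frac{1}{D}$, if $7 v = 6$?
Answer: $\frac{7}{817} \approx 0.0085679$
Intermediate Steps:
$v = \frac{6}{7}$ ($v = \frac{1}{7} \cdot 6 = \frac{6}{7} \approx 0.85714$)
$D = \frac{817}{7}$ ($D = \left(\left(\frac{2^{2}}{1} + \frac{6}{6}\right) + \left(\frac{6}{7} \left(-1\right) + 2\right)\right) 19 = \left(\left(4 \cdot 1 + 6 \cdot \frac{1}{6}\right) + \left(- \frac{6}{7} + 2\right)\right) 19 = \left(\left(4 + 1\right) + \frac{8}{7}\right) 19 = \left(5 + \frac{8}{7}\right) 19 = \frac{43}{7} \cdot 19 = \frac{817}{7} \approx 116.71$)
$\frac{1}{D} = \frac{1}{\frac{817}{7}} = \frac{7}{817}$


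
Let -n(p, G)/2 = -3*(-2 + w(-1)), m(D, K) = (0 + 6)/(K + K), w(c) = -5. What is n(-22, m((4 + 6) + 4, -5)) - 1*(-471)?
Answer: 429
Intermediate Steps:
m(D, K) = 3/K (m(D, K) = 6/((2*K)) = 6*(1/(2*K)) = 3/K)
n(p, G) = -42 (n(p, G) = -(-6)*(-2 - 5) = -(-6)*(-7) = -2*21 = -42)
n(-22, m((4 + 6) + 4, -5)) - 1*(-471) = -42 - 1*(-471) = -42 + 471 = 429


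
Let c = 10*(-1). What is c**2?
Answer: 100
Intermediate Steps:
c = -10
c**2 = (-10)**2 = 100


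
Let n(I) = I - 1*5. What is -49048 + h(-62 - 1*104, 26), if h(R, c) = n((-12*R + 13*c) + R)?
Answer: -46889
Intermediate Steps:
n(I) = -5 + I (n(I) = I - 5 = -5 + I)
h(R, c) = -5 - 11*R + 13*c (h(R, c) = -5 + ((-12*R + 13*c) + R) = -5 + (-11*R + 13*c) = -5 - 11*R + 13*c)
-49048 + h(-62 - 1*104, 26) = -49048 + (-5 - 11*(-62 - 1*104) + 13*26) = -49048 + (-5 - 11*(-62 - 104) + 338) = -49048 + (-5 - 11*(-166) + 338) = -49048 + (-5 + 1826 + 338) = -49048 + 2159 = -46889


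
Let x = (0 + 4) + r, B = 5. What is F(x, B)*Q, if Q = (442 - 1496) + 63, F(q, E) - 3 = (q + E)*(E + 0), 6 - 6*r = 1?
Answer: -310183/6 ≈ -51697.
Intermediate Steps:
r = ⅚ (r = 1 - ⅙*1 = 1 - ⅙ = ⅚ ≈ 0.83333)
x = 29/6 (x = (0 + 4) + ⅚ = 4 + ⅚ = 29/6 ≈ 4.8333)
F(q, E) = 3 + E*(E + q) (F(q, E) = 3 + (q + E)*(E + 0) = 3 + (E + q)*E = 3 + E*(E + q))
Q = -991 (Q = -1054 + 63 = -991)
F(x, B)*Q = (3 + 5² + 5*(29/6))*(-991) = (3 + 25 + 145/6)*(-991) = (313/6)*(-991) = -310183/6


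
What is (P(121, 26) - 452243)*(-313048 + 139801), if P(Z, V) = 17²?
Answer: 78299674638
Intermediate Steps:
P(Z, V) = 289
(P(121, 26) - 452243)*(-313048 + 139801) = (289 - 452243)*(-313048 + 139801) = -451954*(-173247) = 78299674638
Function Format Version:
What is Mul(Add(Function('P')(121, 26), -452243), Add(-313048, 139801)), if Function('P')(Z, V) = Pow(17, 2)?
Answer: 78299674638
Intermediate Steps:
Function('P')(Z, V) = 289
Mul(Add(Function('P')(121, 26), -452243), Add(-313048, 139801)) = Mul(Add(289, -452243), Add(-313048, 139801)) = Mul(-451954, -173247) = 78299674638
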